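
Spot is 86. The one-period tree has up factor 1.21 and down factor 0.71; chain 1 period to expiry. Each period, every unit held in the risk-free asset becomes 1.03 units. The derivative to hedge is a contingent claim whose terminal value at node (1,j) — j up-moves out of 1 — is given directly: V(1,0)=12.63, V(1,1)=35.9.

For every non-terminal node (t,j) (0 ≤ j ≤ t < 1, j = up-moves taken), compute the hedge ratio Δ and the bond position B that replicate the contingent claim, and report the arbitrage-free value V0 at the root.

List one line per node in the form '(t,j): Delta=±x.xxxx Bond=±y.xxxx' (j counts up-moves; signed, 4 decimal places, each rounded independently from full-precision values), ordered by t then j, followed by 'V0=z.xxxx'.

(0,0): Delta=0.5412 Bond=-19.8188
V0=26.7212

Since d<R<u, set p* = (R−d)/(u−d) = 0.6400; price each node as the discounted p*-expectation of its children.
At expiry t=1: V(1,0)=12.6300, V(1,1)=35.9000
  t=0,j=0: stock 86.0000 → up 104.0600 (V=35.9000), down 61.0600 (V=12.6300). Price 26.7212; hedge Δ=0.5412, bond B=-19.8188.
Root portfolio cost Δ·86+B reproduces V0=26.7212.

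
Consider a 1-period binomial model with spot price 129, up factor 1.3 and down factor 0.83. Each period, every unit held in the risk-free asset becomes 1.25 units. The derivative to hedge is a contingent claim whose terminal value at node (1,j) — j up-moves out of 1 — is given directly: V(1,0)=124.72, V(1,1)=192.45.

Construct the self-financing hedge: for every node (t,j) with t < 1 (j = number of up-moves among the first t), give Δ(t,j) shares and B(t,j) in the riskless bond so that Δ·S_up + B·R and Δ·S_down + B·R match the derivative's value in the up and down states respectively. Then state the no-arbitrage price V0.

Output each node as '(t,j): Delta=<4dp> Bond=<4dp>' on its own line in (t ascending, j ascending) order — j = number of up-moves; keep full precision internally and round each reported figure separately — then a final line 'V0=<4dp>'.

(0,0): Delta=1.1171 Bond=4.0894
V0=148.1957

Under the risk-neutral measure, an up-move has probability p* = (R−d)/(u−d) = 0.8936 and values discount at R = 1.25.
Terminal values V(1,·): V(1,0)=124.7200, V(1,1)=192.4500
  t=0,j=0: stock 129.0000 → up 167.7000 (V=192.4500), down 107.0700 (V=124.7200). Price 148.1957; hedge Δ=1.1171, bond B=4.0894.
Each (Δ,B) replicates both successor values, so the strategy is self-financing and V0 is arbitrage-free.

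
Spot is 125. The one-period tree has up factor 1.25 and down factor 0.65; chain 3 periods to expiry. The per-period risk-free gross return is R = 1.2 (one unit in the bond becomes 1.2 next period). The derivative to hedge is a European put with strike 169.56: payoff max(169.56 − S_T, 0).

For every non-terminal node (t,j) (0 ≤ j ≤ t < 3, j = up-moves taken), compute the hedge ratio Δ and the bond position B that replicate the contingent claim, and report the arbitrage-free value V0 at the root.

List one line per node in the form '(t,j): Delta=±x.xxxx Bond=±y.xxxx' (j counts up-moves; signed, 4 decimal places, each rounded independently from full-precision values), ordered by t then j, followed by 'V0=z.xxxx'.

(0,0): Delta=-0.4197 Bond=58.8363
(1,0): Delta=-1.0000 Bond=117.7500
(1,1): Delta=-0.3923 Bond=66.3176
(2,0): Delta=-1.0000 Bond=141.3000
(2,1): Delta=-1.0000 Bond=141.3000
(2,2): Delta=-0.3636 Bond=73.9703
V0=6.3693

Risk-neutral probability p* = (R−d)/(u−d) = (1.2−0.65)/(1.25−0.65) = 0.9167.
At expiry t=3: V(3,0)=135.2319, V(3,1)=103.5444, V(3,2)=42.6069, V(3,3)=0.0000
Node (2,0) S=52.8125: V=(p*·103.5444+(1−p*)·135.2319)/1.2=88.4875; Δ=(103.5444−135.2319)/(66.0156−34.3281)=-1.0000; B=V−Δ·S=141.3000
Node (2,1) S=101.5625: V=(p*·42.6069+(1−p*)·103.5444)/1.2=39.7375; Δ=(42.6069−103.5444)/(126.9531−66.0156)=-1.0000; B=V−Δ·S=141.3000
Node (2,2) S=195.3125: V=(p*·0.0000+(1−p*)·42.6069)/1.2=2.9588; Δ=(0.0000−42.6069)/(244.1406−126.9531)=-0.3636; B=V−Δ·S=73.9703
Node (1,0) S=81.2500: V=(p*·39.7375+(1−p*)·88.4875)/1.2=36.5000; Δ=(39.7375−88.4875)/(101.5625−52.8125)=-1.0000; B=V−Δ·S=117.7500
Node (1,1) S=156.2500: V=(p*·2.9588+(1−p*)·39.7375)/1.2=5.0198; Δ=(2.9588−39.7375)/(195.3125−101.5625)=-0.3923; B=V−Δ·S=66.3176
Node (0,0) S=125.0000: V=(p*·5.0198+(1−p*)·36.5000)/1.2=6.3693; Δ=(5.0198−36.5000)/(156.2500−81.2500)=-0.4197; B=V−Δ·S=58.8363
Root portfolio cost Δ·125+B reproduces V0=6.3693.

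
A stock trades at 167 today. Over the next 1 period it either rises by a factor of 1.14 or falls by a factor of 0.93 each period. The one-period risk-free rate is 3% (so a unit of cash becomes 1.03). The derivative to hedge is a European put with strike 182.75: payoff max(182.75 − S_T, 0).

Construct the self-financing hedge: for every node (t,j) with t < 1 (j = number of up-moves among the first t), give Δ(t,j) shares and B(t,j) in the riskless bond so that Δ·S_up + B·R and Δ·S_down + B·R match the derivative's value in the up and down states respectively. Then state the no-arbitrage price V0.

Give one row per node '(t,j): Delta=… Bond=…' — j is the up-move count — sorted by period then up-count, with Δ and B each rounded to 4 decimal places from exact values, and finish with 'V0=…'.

Since d<R<u, set p* = (R−d)/(u−d) = 0.4762; price each node as the discounted p*-expectation of its children.
Payoff layer (t=1): V(1,0)=27.4400, V(1,1)=0.0000
Node (0,0) S=167.0000: V=(p*·0.0000+(1−p*)·27.4400)/1.03=13.9547; Δ=(0.0000−27.4400)/(190.3800−155.3100)=-0.7824; B=V−Δ·S=144.6214
Check: Δ(0,0)·S0 + B(0,0) = 13.9547 = V0.

(0,0): Delta=-0.7824 Bond=144.6214
V0=13.9547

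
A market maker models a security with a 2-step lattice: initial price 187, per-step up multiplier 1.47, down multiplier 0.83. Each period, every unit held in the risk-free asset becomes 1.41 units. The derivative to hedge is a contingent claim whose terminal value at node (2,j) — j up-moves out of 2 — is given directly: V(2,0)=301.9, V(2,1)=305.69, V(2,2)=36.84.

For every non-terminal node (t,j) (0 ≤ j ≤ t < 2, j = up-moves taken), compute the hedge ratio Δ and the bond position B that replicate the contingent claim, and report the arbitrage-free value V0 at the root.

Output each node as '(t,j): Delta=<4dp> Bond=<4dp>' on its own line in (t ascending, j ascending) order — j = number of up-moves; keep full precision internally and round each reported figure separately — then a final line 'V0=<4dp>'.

(0,0): Delta=-1.4417 Bond=312.2838
(1,0): Delta=0.0382 Bond=210.6275
(1,1): Delta=-1.5282 Bond=464.0814
V0=42.6805

No-arbitrage ⇒ martingale measure with p* = (R−d)/(u−d) = 0.9062.
Terminal values V(2,·): V(2,0)=301.9000, V(2,1)=305.6900, V(2,2)=36.8400
Node (1,0) S=155.2100: V=(p*·305.6900+(1−p*)·301.9000)/1.41=216.5494; Δ=(305.6900−301.9000)/(228.1587−128.8243)=0.0382; B=V−Δ·S=210.6275
Node (1,1) S=274.8900: V=(p*·36.8400+(1−p*)·305.6900)/1.41=44.0033; Δ=(36.8400−305.6900)/(404.0883−228.1587)=-1.5282; B=V−Δ·S=464.0814
Node (0,0) S=187.0000: V=(p*·44.0033+(1−p*)·216.5494)/1.41=42.6805; Δ=(44.0033−216.5494)/(274.8900−155.2100)=-1.4417; B=V−Δ·S=312.2838
Each (Δ,B) replicates both successor values, so the strategy is self-financing and V0 is arbitrage-free.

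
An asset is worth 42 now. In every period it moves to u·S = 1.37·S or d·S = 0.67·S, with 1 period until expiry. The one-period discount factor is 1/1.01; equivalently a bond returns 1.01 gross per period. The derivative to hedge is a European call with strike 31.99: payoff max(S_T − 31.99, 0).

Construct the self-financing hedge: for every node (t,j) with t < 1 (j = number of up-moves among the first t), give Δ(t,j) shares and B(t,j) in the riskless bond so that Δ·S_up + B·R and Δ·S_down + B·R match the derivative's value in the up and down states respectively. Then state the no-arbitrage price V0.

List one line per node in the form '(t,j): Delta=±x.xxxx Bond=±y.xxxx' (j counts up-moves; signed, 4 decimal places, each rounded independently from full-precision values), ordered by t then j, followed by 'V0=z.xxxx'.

Risk-neutral probability p* = (R−d)/(u−d) = (1.01−0.67)/(1.37−0.67) = 0.4857.
Terminal values V(1,·): V(1,0)=0.0000, V(1,1)=25.5500
(0,0): S=42.0000. Δ = (V_up−V_dn)/(S_up−S_dn) = (25.5500−0.0000)/(57.5400−28.1400) = 0.8690. V = [p*·25.5500 + (1−p*)·0.0000]/1.01 = 12.2871. B = V − Δ·S = -24.2129.
Self-financing check: at every node Δ·S+B equals the discounted successor values.

(0,0): Delta=0.8690 Bond=-24.2129
V0=12.2871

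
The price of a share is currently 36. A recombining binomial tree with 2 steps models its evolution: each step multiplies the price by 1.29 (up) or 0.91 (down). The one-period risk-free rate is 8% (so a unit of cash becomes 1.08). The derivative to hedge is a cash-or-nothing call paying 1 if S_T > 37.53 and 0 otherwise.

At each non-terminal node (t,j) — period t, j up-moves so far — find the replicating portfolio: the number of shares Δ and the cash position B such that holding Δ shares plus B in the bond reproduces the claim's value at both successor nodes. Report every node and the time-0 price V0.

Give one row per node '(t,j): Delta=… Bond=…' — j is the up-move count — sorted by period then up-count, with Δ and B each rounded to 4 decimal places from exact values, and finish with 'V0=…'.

No-arbitrage ⇒ martingale measure with p* = (R−d)/(u−d) = 0.4474.
At expiry t=2: V(2,0)=0.0000, V(2,1)=1.0000, V(2,2)=1.0000
(1,0): S=32.7600. Δ = (V_up−V_dn)/(S_up−S_dn) = (1.0000−0.0000)/(42.2604−29.8116) = 0.0803. V = [p*·1.0000 + (1−p*)·0.0000]/1.08 = 0.4142. B = V − Δ·S = -2.2173.
(1,1): S=46.4400. Δ = (V_up−V_dn)/(S_up−S_dn) = (1.0000−1.0000)/(59.9076−42.2604) = 0.0000. V = [p*·1.0000 + (1−p*)·1.0000]/1.08 = 0.9259. B = V − Δ·S = 0.9259.
(0,0): S=36.0000. Δ = (V_up−V_dn)/(S_up−S_dn) = (0.9259−0.4142)/(46.4400−32.7600) = 0.0374. V = [p*·0.9259 + (1−p*)·0.4142]/1.08 = 0.5955. B = V − Δ·S = -0.7511.
Root portfolio cost Δ·36+B reproduces V0=0.5955.

(0,0): Delta=0.0374 Bond=-0.7511
(1,0): Delta=0.0803 Bond=-2.2173
(1,1): Delta=0.0000 Bond=0.9259
V0=0.5955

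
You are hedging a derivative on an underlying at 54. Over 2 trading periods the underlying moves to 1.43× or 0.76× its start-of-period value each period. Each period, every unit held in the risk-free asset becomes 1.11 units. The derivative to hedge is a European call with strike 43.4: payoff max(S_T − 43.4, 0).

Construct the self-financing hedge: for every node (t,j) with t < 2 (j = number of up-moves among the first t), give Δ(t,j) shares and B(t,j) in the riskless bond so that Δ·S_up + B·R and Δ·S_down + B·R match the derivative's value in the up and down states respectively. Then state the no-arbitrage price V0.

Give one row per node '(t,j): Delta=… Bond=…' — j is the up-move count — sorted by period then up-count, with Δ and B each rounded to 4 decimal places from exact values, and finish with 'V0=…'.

(0,0): Delta=0.8548 Bond=-25.1228
(1,0): Delta=0.5560 Bond=-15.6223
(1,1): Delta=1.0000 Bond=-39.0991
V0=21.0361

Since d<R<u, set p* = (R−d)/(u−d) = 0.5224; price each node as the discounted p*-expectation of its children.
Terminal values V(2,·): V(2,0)=0.0000, V(2,1)=15.2872, V(2,2)=67.0246
(1,0): S=41.0400. Δ = (V_up−V_dn)/(S_up−S_dn) = (15.2872−0.0000)/(58.6872−31.1904) = 0.5560. V = [p*·15.2872 + (1−p*)·0.0000]/1.11 = 7.1945. B = V − Δ·S = -15.6223.
(1,1): S=77.2200. Δ = (V_up−V_dn)/(S_up−S_dn) = (67.0246−15.2872)/(110.4246−58.6872) = 1.0000. V = [p*·67.0246 + (1−p*)·15.2872]/1.11 = 38.1209. B = V − Δ·S = -39.0991.
(0,0): S=54.0000. Δ = (V_up−V_dn)/(S_up−S_dn) = (38.1209−7.1945)/(77.2200−41.0400) = 0.8548. V = [p*·38.1209 + (1−p*)·7.1945]/1.11 = 21.0361. B = V − Δ·S = -25.1228.
Check: Δ(0,0)·S0 + B(0,0) = 21.0361 = V0.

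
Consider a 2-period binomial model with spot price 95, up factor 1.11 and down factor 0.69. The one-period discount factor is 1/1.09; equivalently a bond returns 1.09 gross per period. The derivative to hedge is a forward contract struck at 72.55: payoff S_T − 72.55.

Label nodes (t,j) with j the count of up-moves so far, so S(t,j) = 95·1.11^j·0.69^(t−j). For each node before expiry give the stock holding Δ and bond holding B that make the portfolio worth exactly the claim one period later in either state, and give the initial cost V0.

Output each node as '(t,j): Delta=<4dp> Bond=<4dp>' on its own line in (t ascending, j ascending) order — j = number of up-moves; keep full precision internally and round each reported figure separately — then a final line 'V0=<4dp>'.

(0,0): Delta=1.0000 Bond=-61.0639
(1,0): Delta=1.0000 Bond=-66.5596
(1,1): Delta=1.0000 Bond=-66.5596
V0=33.9361

Under the risk-neutral measure, an up-move has probability p* = (R−d)/(u−d) = 0.9524 and values discount at R = 1.09.
Terminal payoffs: V(2,0)=-27.3205, V(2,1)=0.2105, V(2,2)=44.4995
  t=1,j=0: stock 65.5500 → up 72.7605 (V=0.2105), down 45.2295 (V=-27.3205). Price -1.0096; hedge Δ=1.0000, bond B=-66.5596.
  t=1,j=1: stock 105.4500 → up 117.0495 (V=44.4995), down 72.7605 (V=0.2105). Price 38.8904; hedge Δ=1.0000, bond B=-66.5596.
  t=0,j=0: stock 95.0000 → up 105.4500 (V=38.8904), down 65.5500 (V=-1.0096). Price 33.9361; hedge Δ=1.0000, bond B=-61.0639.
Root portfolio cost Δ·95+B reproduces V0=33.9361.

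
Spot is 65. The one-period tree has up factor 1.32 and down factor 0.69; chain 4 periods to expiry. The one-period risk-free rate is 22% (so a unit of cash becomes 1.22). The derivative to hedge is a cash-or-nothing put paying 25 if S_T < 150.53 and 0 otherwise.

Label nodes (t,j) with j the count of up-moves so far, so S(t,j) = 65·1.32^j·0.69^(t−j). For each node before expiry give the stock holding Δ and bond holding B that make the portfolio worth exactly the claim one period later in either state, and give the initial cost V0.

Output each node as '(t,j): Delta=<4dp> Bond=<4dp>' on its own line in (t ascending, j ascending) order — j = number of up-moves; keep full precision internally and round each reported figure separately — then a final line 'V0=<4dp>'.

Under the risk-neutral measure, an up-move has probability p* = (R−d)/(u−d) = 0.8413 and values discount at R = 1.22.
Payoff layer (t=4): V(4,0)=25.0000, V(4,1)=25.0000, V(4,2)=25.0000, V(4,3)=25.0000, V(4,4)=0.0000
  t=3,j=0: stock 21.3531 → up 28.1861 (V=25.0000), down 14.7336 (V=25.0000). Price 20.4918; hedge Δ=0.0000, bond B=20.4918.
  t=3,j=1: stock 40.8494 → up 53.9212 (V=25.0000), down 28.1861 (V=25.0000). Price 20.4918; hedge Δ=0.0000, bond B=20.4918.
  t=3,j=2: stock 78.1466 → up 103.1536 (V=25.0000), down 53.9212 (V=25.0000). Price 20.4918; hedge Δ=0.0000, bond B=20.4918.
  t=3,j=3: stock 149.4979 → up 197.3373 (V=0.0000), down 103.1536 (V=25.0000). Price 3.2527; hedge Δ=-0.2654, bond B=42.9352.
  t=2,j=0: stock 30.9465 → up 40.8494 (V=20.4918), down 21.3531 (V=20.4918). Price 16.7966; hedge Δ=0.0000, bond B=16.7966.
  t=2,j=1: stock 59.2020 → up 78.1466 (V=20.4918), down 40.8494 (V=20.4918). Price 16.7966; hedge Δ=0.0000, bond B=16.7966.
  t=2,j=2: stock 113.2560 → up 149.4979 (V=3.2527), down 78.1466 (V=20.4918). Price 4.9090; hedge Δ=-0.2416, bond B=32.2728.
  t=1,j=0: stock 44.8500 → up 59.2020 (V=16.7966), down 30.9465 (V=16.7966). Price 13.7677; hedge Δ=0.0000, bond B=13.7677.
  t=1,j=1: stock 85.8000 → up 113.2560 (V=4.9090), down 59.2020 (V=16.7966). Price 5.5705; hedge Δ=-0.2199, bond B=24.4395.
  t=0,j=0: stock 65.0000 → up 85.8000 (V=5.5705), down 44.8500 (V=13.7677). Price 5.6325; hedge Δ=-0.2002, bond B=18.6439.
Each (Δ,B) replicates both successor values, so the strategy is self-financing and V0 is arbitrage-free.

(0,0): Delta=-0.2002 Bond=18.6439
(1,0): Delta=0.0000 Bond=13.7677
(1,1): Delta=-0.2199 Bond=24.4395
(2,0): Delta=0.0000 Bond=16.7966
(2,1): Delta=0.0000 Bond=16.7966
(2,2): Delta=-0.2416 Bond=32.2728
(3,0): Delta=0.0000 Bond=20.4918
(3,1): Delta=0.0000 Bond=20.4918
(3,2): Delta=0.0000 Bond=20.4918
(3,3): Delta=-0.2654 Bond=42.9352
V0=5.6325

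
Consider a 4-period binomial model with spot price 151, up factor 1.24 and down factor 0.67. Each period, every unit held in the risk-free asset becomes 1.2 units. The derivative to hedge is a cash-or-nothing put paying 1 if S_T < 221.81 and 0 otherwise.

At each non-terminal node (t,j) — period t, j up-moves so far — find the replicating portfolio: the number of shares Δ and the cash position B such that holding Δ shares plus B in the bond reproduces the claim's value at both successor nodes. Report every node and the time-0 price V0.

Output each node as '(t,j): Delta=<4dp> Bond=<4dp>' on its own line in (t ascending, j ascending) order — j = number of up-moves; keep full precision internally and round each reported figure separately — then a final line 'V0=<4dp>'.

(0,0): Delta=-0.0054 Bond=0.9380
(1,0): Delta=0.0000 Bond=0.5787
(1,1): Delta=-0.0056 Bond=1.1668
(2,0): Delta=0.0000 Bond=0.6944
(2,1): Delta=0.0000 Bond=0.6944
(2,2): Delta=-0.0059 Bond=1.4534
(3,0): Delta=0.0000 Bond=0.8333
(3,1): Delta=0.0000 Bond=0.8333
(3,2): Delta=0.0000 Bond=0.8333
(3,3): Delta=-0.0061 Bond=1.8129
V0=0.1218

Under the risk-neutral measure, an up-move has probability p* = (R−d)/(u−d) = 0.9298 and values discount at R = 1.2.
Terminal values V(4,·): V(4,0)=1.0000, V(4,1)=1.0000, V(4,2)=1.0000, V(4,3)=1.0000, V(4,4)=0.0000
(3,0): S=45.4152. Δ = (V_up−V_dn)/(S_up−S_dn) = (1.0000−1.0000)/(56.3149−30.4282) = 0.0000. V = [p*·1.0000 + (1−p*)·1.0000]/1.2 = 0.8333. B = V − Δ·S = 0.8333.
(3,1): S=84.0520. Δ = (V_up−V_dn)/(S_up−S_dn) = (1.0000−1.0000)/(104.2245−56.3149) = 0.0000. V = [p*·1.0000 + (1−p*)·1.0000]/1.2 = 0.8333. B = V − Δ·S = 0.8333.
(3,2): S=155.5590. Δ = (V_up−V_dn)/(S_up−S_dn) = (1.0000−1.0000)/(192.8932−104.2245) = 0.0000. V = [p*·1.0000 + (1−p*)·1.0000]/1.2 = 0.8333. B = V − Δ·S = 0.8333.
(3,3): S=287.9002. Δ = (V_up−V_dn)/(S_up−S_dn) = (0.0000−1.0000)/(356.9963−192.8932) = -0.0061. V = [p*·0.0000 + (1−p*)·1.0000]/1.2 = 0.0585. B = V − Δ·S = 1.8129.
(2,0): S=67.7839. Δ = (V_up−V_dn)/(S_up−S_dn) = (0.8333−0.8333)/(84.0520−45.4152) = 0.0000. V = [p*·0.8333 + (1−p*)·0.8333]/1.2 = 0.6944. B = V − Δ·S = 0.6944.
(2,1): S=125.4508. Δ = (V_up−V_dn)/(S_up−S_dn) = (0.8333−0.8333)/(155.5590−84.0520) = 0.0000. V = [p*·0.8333 + (1−p*)·0.8333]/1.2 = 0.6944. B = V − Δ·S = 0.6944.
(2,2): S=232.1776. Δ = (V_up−V_dn)/(S_up−S_dn) = (0.0585−0.8333)/(287.9002−155.5590) = -0.0059. V = [p*·0.0585 + (1−p*)·0.8333]/1.2 = 0.0940. B = V − Δ·S = 1.4534.
(1,0): S=101.1700. Δ = (V_up−V_dn)/(S_up−S_dn) = (0.6944−0.6944)/(125.4508−67.7839) = 0.0000. V = [p*·0.6944 + (1−p*)·0.6944]/1.2 = 0.5787. B = V − Δ·S = 0.5787.
(1,1): S=187.2400. Δ = (V_up−V_dn)/(S_up−S_dn) = (0.0940−0.6944)/(232.1776−125.4508) = -0.0056. V = [p*·0.0940 + (1−p*)·0.6944]/1.2 = 0.1135. B = V − Δ·S = 1.1668.
(0,0): S=151.0000. Δ = (V_up−V_dn)/(S_up−S_dn) = (0.1135−0.5787)/(187.2400−101.1700) = -0.0054. V = [p*·0.1135 + (1−p*)·0.5787]/1.2 = 0.1218. B = V − Δ·S = 0.9380.
The time-0 hedge costs 0.1218, which is the no-arbitrage price.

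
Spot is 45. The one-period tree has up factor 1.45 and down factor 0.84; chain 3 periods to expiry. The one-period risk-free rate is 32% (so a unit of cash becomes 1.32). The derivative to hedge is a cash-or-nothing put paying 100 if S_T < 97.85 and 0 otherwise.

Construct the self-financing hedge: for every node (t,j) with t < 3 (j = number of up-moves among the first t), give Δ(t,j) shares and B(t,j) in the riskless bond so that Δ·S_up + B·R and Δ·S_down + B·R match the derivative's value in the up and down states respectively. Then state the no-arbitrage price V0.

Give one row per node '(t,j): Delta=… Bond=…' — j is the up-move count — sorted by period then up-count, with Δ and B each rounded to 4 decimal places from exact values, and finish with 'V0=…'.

Since d<R<u, set p* = (R−d)/(u−d) = 0.7869; price each node as the discounted p*-expectation of its children.
Payoff layer (t=3): V(3,0)=100.0000, V(3,1)=100.0000, V(3,2)=100.0000, V(3,3)=0.0000
Node (2,0) S=31.7520: V=(p*·100.0000+(1−p*)·100.0000)/1.32=75.7576; Δ=(100.0000−100.0000)/(46.0404−26.6717)=0.0000; B=V−Δ·S=75.7576
Node (2,1) S=54.8100: V=(p*·100.0000+(1−p*)·100.0000)/1.32=75.7576; Δ=(100.0000−100.0000)/(79.4745−46.0404)=0.0000; B=V−Δ·S=75.7576
Node (2,2) S=94.6125: V=(p*·0.0000+(1−p*)·100.0000)/1.32=16.1451; Δ=(0.0000−100.0000)/(137.1881−79.4745)=-1.7327; B=V−Δ·S=180.0795
Node (1,0) S=37.8000: V=(p*·75.7576+(1−p*)·75.7576)/1.32=57.3921; Δ=(75.7576−75.7576)/(54.8100−31.7520)=0.0000; B=V−Δ·S=57.3921
Node (1,1) S=65.2500: V=(p*·16.1451+(1−p*)·75.7576)/1.32=21.8556; Δ=(16.1451−75.7576)/(94.6125−54.8100)=-1.4977; B=V−Δ·S=119.5810
Node (0,0) S=45.0000: V=(p*·21.8556+(1−p*)·57.3921)/1.32=22.2946; Δ=(21.8556−57.3921)/(65.2500−37.8000)=-1.2946; B=V−Δ·S=80.5512
The time-0 hedge costs 22.2946, which is the no-arbitrage price.

(0,0): Delta=-1.2946 Bond=80.5512
(1,0): Delta=0.0000 Bond=57.3921
(1,1): Delta=-1.4977 Bond=119.5810
(2,0): Delta=0.0000 Bond=75.7576
(2,1): Delta=0.0000 Bond=75.7576
(2,2): Delta=-1.7327 Bond=180.0795
V0=22.2946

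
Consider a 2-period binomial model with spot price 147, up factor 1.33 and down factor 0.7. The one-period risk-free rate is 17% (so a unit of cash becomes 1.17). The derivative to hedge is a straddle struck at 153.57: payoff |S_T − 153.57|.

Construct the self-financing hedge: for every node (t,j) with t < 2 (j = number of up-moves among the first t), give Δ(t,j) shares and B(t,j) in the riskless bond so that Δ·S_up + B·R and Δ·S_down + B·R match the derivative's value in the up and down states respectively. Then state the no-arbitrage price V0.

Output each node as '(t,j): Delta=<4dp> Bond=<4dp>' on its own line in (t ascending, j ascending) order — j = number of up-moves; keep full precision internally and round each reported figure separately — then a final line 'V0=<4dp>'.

Under the risk-neutral measure, an up-move has probability p* = (R−d)/(u−d) = 0.7460 and values discount at R = 1.17.
Terminal values V(2,·): V(2,0)=81.5400, V(2,1)=16.7130, V(2,2)=106.4583
  t=1,j=0: stock 102.9000 → up 136.8570 (V=16.7130), down 72.0300 (V=81.5400). Price 28.3564; hedge Δ=-1.0000, bond B=131.2564.
  t=1,j=1: stock 195.5100 → up 260.0283 (V=106.4583), down 136.8570 (V=16.7130). Price 71.5093; hedge Δ=0.7286, bond B=-70.9436.
  t=0,j=0: stock 147.0000 → up 195.5100 (V=71.5093), down 102.9000 (V=28.3564). Price 51.7520; hedge Δ=0.4660, bond B=-16.7446.
Each (Δ,B) replicates both successor values, so the strategy is self-financing and V0 is arbitrage-free.

(0,0): Delta=0.4660 Bond=-16.7446
(1,0): Delta=-1.0000 Bond=131.2564
(1,1): Delta=0.7286 Bond=-70.9436
V0=51.7520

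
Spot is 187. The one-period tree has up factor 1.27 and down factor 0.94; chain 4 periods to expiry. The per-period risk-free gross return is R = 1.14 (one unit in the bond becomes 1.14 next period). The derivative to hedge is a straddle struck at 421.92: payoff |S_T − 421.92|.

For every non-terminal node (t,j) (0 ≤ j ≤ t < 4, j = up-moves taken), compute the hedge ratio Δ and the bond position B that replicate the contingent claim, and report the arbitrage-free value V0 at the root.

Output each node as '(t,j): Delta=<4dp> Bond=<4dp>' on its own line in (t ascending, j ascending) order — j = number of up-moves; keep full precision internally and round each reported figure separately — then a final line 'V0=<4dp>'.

(0,0): Delta=-0.6857 Bond=201.3406
(1,0): Delta=-1.0000 Bond=284.7840
(1,1): Delta=-0.5344 Bond=193.6121
(2,0): Delta=-1.0000 Bond=324.6537
(2,1): Delta=-1.0000 Bond=324.6537
(2,2): Delta=-0.3104 Bond=153.1594
(3,0): Delta=-1.0000 Bond=370.1053
(3,1): Delta=-1.0000 Bond=370.1053
(3,2): Delta=-1.0000 Bond=370.1053
(3,3): Delta=0.0213 Bond=47.5245
V0=73.1233

The replicating-portfolio and risk-neutral prices coincide; use p* = (1.14−0.94)/(1.27−0.94) = 0.6061 for the latter.
Payoff layer (t=4): V(4,0)=275.9199, V(4,1)=224.6646, V(4,2)=155.4154, V(4,3)=61.8552, V(4,4)=64.5505
Node (3,0) S=155.3192: V=(p*·224.6646+(1−p*)·275.9199)/1.14=214.7861; Δ=(224.6646−275.9199)/(197.2554−146.0001)=-1.0000; B=V−Δ·S=370.1053
Node (3,1) S=209.8462: V=(p*·155.4154+(1−p*)·224.6646)/1.14=160.2591; Δ=(155.4154−224.6646)/(266.5046−197.2554)=-1.0000; B=V−Δ·S=370.1053
Node (3,2) S=283.5156: V=(p*·61.8552+(1−p*)·155.4154)/1.14=86.5897; Δ=(61.8552−155.4154)/(360.0648−266.5046)=-1.0000; B=V−Δ·S=370.1053
Node (3,3) S=383.0476: V=(p*·64.5505+(1−p*)·61.8552)/1.14=55.6919; Δ=(64.5505−61.8552)/(486.4705−360.0648)=0.0213; B=V−Δ·S=47.5245
Node (2,0) S=165.2332: V=(p*·160.2591+(1−p*)·214.7861)/1.14=159.4205; Δ=(160.2591−214.7861)/(209.8462−155.3192)=-1.0000; B=V−Δ·S=324.6537
Node (2,1) S=223.2406: V=(p*·86.5897+(1−p*)·160.2591)/1.14=101.4131; Δ=(86.5897−160.2591)/(283.5156−209.8462)=-1.0000; B=V−Δ·S=324.6537
Node (2,2) S=301.6123: V=(p*·55.6919+(1−p*)·86.5897)/1.14=59.5296; Δ=(55.6919−86.5897)/(383.0476−283.5156)=-0.3104; B=V−Δ·S=153.1594
Node (1,0) S=175.7800: V=(p*·101.4131+(1−p*)·159.4205)/1.14=109.0040; Δ=(101.4131−159.4205)/(223.2406−165.2332)=-1.0000; B=V−Δ·S=284.7840
Node (1,1) S=237.4900: V=(p*·59.5296+(1−p*)·101.4131)/1.14=66.6923; Δ=(59.5296−101.4131)/(301.6123−223.2406)=-0.5344; B=V−Δ·S=193.6121
Node (0,0) S=187.0000: V=(p*·66.6923+(1−p*)·109.0040)/1.14=73.1233; Δ=(66.6923−109.0040)/(237.4900−175.7800)=-0.6857; B=V−Δ·S=201.3406
Check: Δ(0,0)·S0 + B(0,0) = 73.1233 = V0.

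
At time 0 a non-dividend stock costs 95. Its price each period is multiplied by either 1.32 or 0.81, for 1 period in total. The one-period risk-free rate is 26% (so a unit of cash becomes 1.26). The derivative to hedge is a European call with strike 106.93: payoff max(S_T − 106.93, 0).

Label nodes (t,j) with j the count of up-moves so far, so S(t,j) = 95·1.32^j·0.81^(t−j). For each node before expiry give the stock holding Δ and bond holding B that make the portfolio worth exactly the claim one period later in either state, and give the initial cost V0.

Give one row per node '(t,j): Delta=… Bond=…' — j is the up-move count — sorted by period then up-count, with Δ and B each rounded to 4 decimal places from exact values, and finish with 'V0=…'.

(0,0): Delta=0.3812 Bond=-23.2815
V0=12.9342

Under the risk-neutral measure, an up-move has probability p* = (R−d)/(u−d) = 0.8824 and values discount at R = 1.26.
Terminal values V(1,·): V(1,0)=0.0000, V(1,1)=18.4700
  t=0,j=0: stock 95.0000 → up 125.4000 (V=18.4700), down 76.9500 (V=0.0000). Price 12.9342; hedge Δ=0.3812, bond B=-23.2815.
Root portfolio cost Δ·95+B reproduces V0=12.9342.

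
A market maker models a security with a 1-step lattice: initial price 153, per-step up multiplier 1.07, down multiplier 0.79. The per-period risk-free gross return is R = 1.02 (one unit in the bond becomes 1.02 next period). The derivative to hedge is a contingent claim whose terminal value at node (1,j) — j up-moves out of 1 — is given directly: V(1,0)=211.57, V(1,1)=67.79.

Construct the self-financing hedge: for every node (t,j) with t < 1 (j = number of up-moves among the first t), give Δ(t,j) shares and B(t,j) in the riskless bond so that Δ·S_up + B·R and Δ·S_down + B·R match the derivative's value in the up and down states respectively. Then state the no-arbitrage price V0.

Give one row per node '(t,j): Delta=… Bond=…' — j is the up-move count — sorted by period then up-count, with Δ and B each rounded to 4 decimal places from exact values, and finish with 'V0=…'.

(0,0): Delta=-3.3562 Bond=605.1324
V0=91.6324

Under the risk-neutral measure, an up-move has probability p* = (R−d)/(u−d) = 0.8214 and values discount at R = 1.02.
Terminal values V(1,·): V(1,0)=211.5700, V(1,1)=67.7900
(0,0): S=153.0000. Δ = (V_up−V_dn)/(S_up−S_dn) = (67.7900−211.5700)/(163.7100−120.8700) = -3.3562. V = [p*·67.7900 + (1−p*)·211.5700]/1.02 = 91.6324. B = V − Δ·S = 605.1324.
Check: Δ(0,0)·S0 + B(0,0) = 91.6324 = V0.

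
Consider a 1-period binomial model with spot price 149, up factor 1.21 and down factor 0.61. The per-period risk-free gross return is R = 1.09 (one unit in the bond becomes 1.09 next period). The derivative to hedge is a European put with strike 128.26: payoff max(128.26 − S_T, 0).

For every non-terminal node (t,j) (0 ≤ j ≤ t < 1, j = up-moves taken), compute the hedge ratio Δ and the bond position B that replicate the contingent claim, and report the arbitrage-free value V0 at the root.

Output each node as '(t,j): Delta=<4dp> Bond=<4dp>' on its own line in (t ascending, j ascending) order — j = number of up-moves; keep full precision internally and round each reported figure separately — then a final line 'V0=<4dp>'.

(0,0): Delta=-0.4180 Bond=69.1402
V0=6.8569

Risk-neutral probability p* = (R−d)/(u−d) = (1.09−0.61)/(1.21−0.61) = 0.8000.
Terminal payoffs: V(1,0)=37.3700, V(1,1)=0.0000
Node (0,0) S=149.0000: V=(p*·0.0000+(1−p*)·37.3700)/1.09=6.8569; Δ=(0.0000−37.3700)/(180.2900−90.8900)=-0.4180; B=V−Δ·S=69.1402
Root portfolio cost Δ·149+B reproduces V0=6.8569.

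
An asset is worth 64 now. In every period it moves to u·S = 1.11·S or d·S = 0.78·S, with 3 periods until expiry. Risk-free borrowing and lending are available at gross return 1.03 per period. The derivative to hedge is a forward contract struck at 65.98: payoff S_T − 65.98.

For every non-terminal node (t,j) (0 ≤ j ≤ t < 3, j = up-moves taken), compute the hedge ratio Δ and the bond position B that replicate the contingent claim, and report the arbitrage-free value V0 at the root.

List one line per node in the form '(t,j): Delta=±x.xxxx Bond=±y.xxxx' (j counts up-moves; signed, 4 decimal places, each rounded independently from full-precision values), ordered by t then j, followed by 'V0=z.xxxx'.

Risk-neutral probability p* = (R−d)/(u−d) = (1.03−0.78)/(1.11−0.78) = 0.7576.
Terminal values V(3,·): V(3,0)=-35.6087, V(3,1)=-22.7593, V(3,2)=-4.4736, V(3,3)=21.5484
(2,0): S=38.9376. Δ = (V_up−V_dn)/(S_up−S_dn) = (-22.7593−-35.6087)/(43.2207−30.3713) = 1.0000. V = [p*·-22.7593 + (1−p*)·-35.6087]/1.03 = -25.1207. B = V − Δ·S = -64.0583.
(2,1): S=55.4112. Δ = (V_up−V_dn)/(S_up−S_dn) = (-4.4736−-22.7593)/(61.5064−43.2207) = 1.0000. V = [p*·-4.4736 + (1−p*)·-22.7593]/1.03 = -8.6471. B = V − Δ·S = -64.0583.
(2,2): S=78.8544. Δ = (V_up−V_dn)/(S_up−S_dn) = (21.5484−-4.4736)/(87.5284−61.5064) = 1.0000. V = [p*·21.5484 + (1−p*)·-4.4736]/1.03 = 14.7961. B = V − Δ·S = -64.0583.
(1,0): S=49.9200. Δ = (V_up−V_dn)/(S_up−S_dn) = (-8.6471−-25.1207)/(55.4112−38.9376) = 1.0000. V = [p*·-8.6471 + (1−p*)·-25.1207]/1.03 = -12.2725. B = V − Δ·S = -62.1925.
(1,1): S=71.0400. Δ = (V_up−V_dn)/(S_up−S_dn) = (14.7961−-8.6471)/(78.8544−55.4112) = 1.0000. V = [p*·14.7961 + (1−p*)·-8.6471]/1.03 = 8.8475. B = V − Δ·S = -62.1925.
(0,0): S=64.0000. Δ = (V_up−V_dn)/(S_up−S_dn) = (8.8475−-12.2725)/(71.0400−49.9200) = 1.0000. V = [p*·8.8475 + (1−p*)·-12.2725]/1.03 = 3.6190. B = V − Δ·S = -60.3810.
Check: Δ(0,0)·S0 + B(0,0) = 3.6190 = V0.

(0,0): Delta=1.0000 Bond=-60.3810
(1,0): Delta=1.0000 Bond=-62.1925
(1,1): Delta=1.0000 Bond=-62.1925
(2,0): Delta=1.0000 Bond=-64.0583
(2,1): Delta=1.0000 Bond=-64.0583
(2,2): Delta=1.0000 Bond=-64.0583
V0=3.6190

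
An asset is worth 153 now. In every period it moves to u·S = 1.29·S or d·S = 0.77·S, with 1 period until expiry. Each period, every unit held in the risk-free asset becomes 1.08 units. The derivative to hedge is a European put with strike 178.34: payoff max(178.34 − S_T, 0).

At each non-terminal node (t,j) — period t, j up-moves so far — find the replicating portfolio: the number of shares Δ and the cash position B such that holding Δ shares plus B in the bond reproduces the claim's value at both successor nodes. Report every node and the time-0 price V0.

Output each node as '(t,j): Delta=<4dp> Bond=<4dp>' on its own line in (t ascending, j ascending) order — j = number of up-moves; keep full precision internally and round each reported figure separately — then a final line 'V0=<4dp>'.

(0,0): Delta=-0.7608 Bond=139.0379
V0=22.6341

The replicating-portfolio and risk-neutral prices coincide; use p* = (1.08−0.77)/(1.29−0.77) = 0.5962 for the latter.
Terminal payoffs: V(1,0)=60.5300, V(1,1)=0.0000
  t=0,j=0: stock 153.0000 → up 197.3700 (V=0.0000), down 117.8100 (V=60.5300). Price 22.6341; hedge Δ=-0.7608, bond B=139.0379.
Check: Δ(0,0)·S0 + B(0,0) = 22.6341 = V0.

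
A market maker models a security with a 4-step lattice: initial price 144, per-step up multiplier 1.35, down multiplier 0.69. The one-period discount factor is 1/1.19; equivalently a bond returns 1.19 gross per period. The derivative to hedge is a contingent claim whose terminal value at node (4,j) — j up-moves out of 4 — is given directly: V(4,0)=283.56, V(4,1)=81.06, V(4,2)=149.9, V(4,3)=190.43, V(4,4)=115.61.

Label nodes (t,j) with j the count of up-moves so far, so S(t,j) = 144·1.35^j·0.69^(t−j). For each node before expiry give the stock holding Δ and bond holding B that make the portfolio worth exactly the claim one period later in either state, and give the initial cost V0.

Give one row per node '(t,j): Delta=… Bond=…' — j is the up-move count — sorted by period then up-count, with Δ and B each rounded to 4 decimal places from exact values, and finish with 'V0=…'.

Under the risk-neutral measure, an up-move has probability p* = (R−d)/(u−d) = 0.7576 and values discount at R = 1.19.
Terminal values V(4,·): V(4,0)=283.5600, V(4,1)=81.0600, V(4,2)=149.9000, V(4,3)=190.4300, V(4,4)=115.6100
(3,0): S=47.3053. Δ = (V_up−V_dn)/(S_up−S_dn) = (81.0600−283.5600)/(63.8621−32.6407) = -6.4859. V = [p*·81.0600 + (1−p*)·283.5600]/1.19 = 109.3705. B = V − Δ·S = 416.1887.
(3,1): S=92.5538. Δ = (V_up−V_dn)/(S_up−S_dn) = (149.9000−81.0600)/(124.9477−63.8621) = 1.1269. V = [p*·149.9000 + (1−p*)·81.0600]/1.19 = 111.9424. B = V − Δ·S = 7.6394.
(3,2): S=181.0836. Δ = (V_up−V_dn)/(S_up−S_dn) = (190.4300−149.9000)/(244.4629−124.9477) = 0.3391. V = [p*·190.4300 + (1−p*)·149.9000]/1.19 = 151.7685. B = V − Δ·S = 90.3594.
(3,3): S=354.2940. Δ = (V_up−V_dn)/(S_up−S_dn) = (115.6100−190.4300)/(478.2969−244.4629) = -0.3200. V = [p*·115.6100 + (1−p*)·190.4300]/1.19 = 112.3934. B = V − Δ·S = 225.7571.
(2,0): S=68.5584. Δ = (V_up−V_dn)/(S_up−S_dn) = (111.9424−109.3705)/(92.5538−47.3053) = 0.0568. V = [p*·111.9424 + (1−p*)·109.3705]/1.19 = 93.5453. B = V − Δ·S = 89.6485.
(2,1): S=134.1360. Δ = (V_up−V_dn)/(S_up−S_dn) = (151.7685−111.9424)/(181.0836−92.5538) = 0.4499. V = [p*·151.7685 + (1−p*)·111.9424]/1.19 = 119.4233. B = V − Δ·S = 59.0808.
(2,2): S=262.4400. Δ = (V_up−V_dn)/(S_up−S_dn) = (112.3934−151.7685)/(354.2940−181.0836) = -0.2273. V = [p*·112.3934 + (1−p*)·151.7685]/1.19 = 102.4697. B = V − Δ·S = 162.1289.
(1,0): S=99.3600. Δ = (V_up−V_dn)/(S_up−S_dn) = (119.4233−93.5453)/(134.1360−68.5584) = 0.3946. V = [p*·119.4233 + (1−p*)·93.5453]/1.19 = 95.0839. B = V − Δ·S = 55.8749.
(1,1): S=194.4000. Δ = (V_up−V_dn)/(S_up−S_dn) = (102.4697−119.4233)/(262.4400−134.1360) = -0.1321. V = [p*·102.4697 + (1−p*)·119.4233]/1.19 = 89.5627. B = V − Δ·S = 115.2500.
(0,0): S=144.0000. Δ = (V_up−V_dn)/(S_up−S_dn) = (89.5627−95.0839)/(194.4000−99.3600) = -0.0581. V = [p*·89.5627 + (1−p*)·95.0839]/1.19 = 76.3876. B = V − Δ·S = 84.7530.
The time-0 hedge costs 76.3876, which is the no-arbitrage price.

(0,0): Delta=-0.0581 Bond=84.7530
(1,0): Delta=0.3946 Bond=55.8749
(1,1): Delta=-0.1321 Bond=115.2500
(2,0): Delta=0.0568 Bond=89.6485
(2,1): Delta=0.4499 Bond=59.0808
(2,2): Delta=-0.2273 Bond=162.1289
(3,0): Delta=-6.4859 Bond=416.1887
(3,1): Delta=1.1269 Bond=7.6394
(3,2): Delta=0.3391 Bond=90.3594
(3,3): Delta=-0.3200 Bond=225.7571
V0=76.3876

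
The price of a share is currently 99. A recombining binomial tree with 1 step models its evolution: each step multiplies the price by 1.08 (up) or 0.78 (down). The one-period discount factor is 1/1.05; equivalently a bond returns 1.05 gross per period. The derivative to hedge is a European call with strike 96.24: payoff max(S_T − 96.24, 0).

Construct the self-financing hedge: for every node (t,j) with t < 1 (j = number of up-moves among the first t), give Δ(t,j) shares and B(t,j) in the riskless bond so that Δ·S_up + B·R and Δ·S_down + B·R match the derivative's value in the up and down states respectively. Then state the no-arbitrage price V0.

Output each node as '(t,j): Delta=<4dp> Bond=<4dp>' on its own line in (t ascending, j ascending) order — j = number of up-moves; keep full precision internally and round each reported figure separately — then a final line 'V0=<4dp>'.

Under the risk-neutral measure, an up-move has probability p* = (R−d)/(u−d) = 0.9000 and values discount at R = 1.05.
Terminal payoffs: V(1,0)=0.0000, V(1,1)=10.6800
Node (0,0) S=99.0000: V=(p*·10.6800+(1−p*)·0.0000)/1.05=9.1543; Δ=(10.6800−0.0000)/(106.9200−77.2200)=0.3596; B=V−Δ·S=-26.4457
Root portfolio cost Δ·99+B reproduces V0=9.1543.

(0,0): Delta=0.3596 Bond=-26.4457
V0=9.1543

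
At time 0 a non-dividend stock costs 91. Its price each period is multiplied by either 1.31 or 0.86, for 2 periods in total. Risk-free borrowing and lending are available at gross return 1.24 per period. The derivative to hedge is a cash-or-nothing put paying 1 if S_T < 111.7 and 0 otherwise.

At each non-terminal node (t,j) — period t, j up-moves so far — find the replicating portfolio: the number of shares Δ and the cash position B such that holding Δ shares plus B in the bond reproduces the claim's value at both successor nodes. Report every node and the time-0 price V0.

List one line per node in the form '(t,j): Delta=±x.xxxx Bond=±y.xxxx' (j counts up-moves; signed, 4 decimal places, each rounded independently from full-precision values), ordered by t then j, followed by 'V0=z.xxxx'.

(0,0): Delta=-0.0166 Bond=1.6999
(1,0): Delta=0.0000 Bond=0.8065
(1,1): Delta=-0.0186 Bond=2.3477
V0=0.1866

Under the risk-neutral measure, an up-move has probability p* = (R−d)/(u−d) = 0.8444 and values discount at R = 1.24.
Terminal payoffs: V(2,0)=1.0000, V(2,1)=1.0000, V(2,2)=0.0000
  t=1,j=0: stock 78.2600 → up 102.5206 (V=1.0000), down 67.3036 (V=1.0000). Price 0.8065; hedge Δ=0.0000, bond B=0.8065.
  t=1,j=1: stock 119.2100 → up 156.1651 (V=0.0000), down 102.5206 (V=1.0000). Price 0.1254; hedge Δ=-0.0186, bond B=2.3477.
  t=0,j=0: stock 91.0000 → up 119.2100 (V=0.1254), down 78.2600 (V=0.8065). Price 0.1866; hedge Δ=-0.0166, bond B=1.6999.
Check: Δ(0,0)·S0 + B(0,0) = 0.1866 = V0.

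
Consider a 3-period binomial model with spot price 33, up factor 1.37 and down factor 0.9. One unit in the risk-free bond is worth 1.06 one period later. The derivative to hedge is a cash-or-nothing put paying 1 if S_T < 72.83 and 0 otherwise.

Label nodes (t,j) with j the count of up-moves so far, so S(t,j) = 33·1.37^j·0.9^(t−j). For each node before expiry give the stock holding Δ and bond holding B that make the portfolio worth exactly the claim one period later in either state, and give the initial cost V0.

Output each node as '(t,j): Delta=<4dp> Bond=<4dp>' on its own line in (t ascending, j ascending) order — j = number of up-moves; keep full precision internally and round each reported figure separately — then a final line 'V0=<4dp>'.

The replicating-portfolio and risk-neutral prices coincide; use p* = (1.06−0.9)/(1.37−0.9) = 0.3404 for the latter.
Terminal payoffs: V(3,0)=1.0000, V(3,1)=1.0000, V(3,2)=1.0000, V(3,3)=0.0000
  t=2,j=0: stock 26.7300 → up 36.6201 (V=1.0000), down 24.0570 (V=1.0000). Price 0.9434; hedge Δ=0.0000, bond B=0.9434.
  t=2,j=1: stock 40.6890 → up 55.7439 (V=1.0000), down 36.6201 (V=1.0000). Price 0.9434; hedge Δ=0.0000, bond B=0.9434.
  t=2,j=2: stock 61.9377 → up 84.8546 (V=0.0000), down 55.7439 (V=1.0000). Price 0.6222; hedge Δ=-0.0344, bond B=2.7499.
  t=1,j=0: stock 29.7000 → up 40.6890 (V=0.9434), down 26.7300 (V=0.9434). Price 0.8900; hedge Δ=0.0000, bond B=0.8900.
  t=1,j=1: stock 45.2100 → up 61.9377 (V=0.6222), down 40.6890 (V=0.9434). Price 0.7869; hedge Δ=-0.0151, bond B=1.4702.
  t=0,j=0: stock 33.0000 → up 45.2100 (V=0.7869), down 29.7000 (V=0.8900). Price 0.8065; hedge Δ=-0.0066, bond B=1.0259.
The time-0 hedge costs 0.8065, which is the no-arbitrage price.

(0,0): Delta=-0.0066 Bond=1.0259
(1,0): Delta=0.0000 Bond=0.8900
(1,1): Delta=-0.0151 Bond=1.4702
(2,0): Delta=0.0000 Bond=0.9434
(2,1): Delta=0.0000 Bond=0.9434
(2,2): Delta=-0.0344 Bond=2.7499
V0=0.8065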